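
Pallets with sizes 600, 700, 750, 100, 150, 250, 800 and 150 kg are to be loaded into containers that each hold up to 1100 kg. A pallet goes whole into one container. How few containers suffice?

Total = 800 + 750 + 700 + 600 + 250 + 150 + 150 + 100 = 3500 kg.
Lower bound: ⌈3500/1100⌉ = 4 containers.
A packing using 4 containers:
  container 1: 800 + 250 = 1050
  container 2: 750 + 150 + 150 = 1050
  container 3: 700 + 100 = 800
  container 4: 600 = 600
This matches the lower bound, so 4 is optimal.

4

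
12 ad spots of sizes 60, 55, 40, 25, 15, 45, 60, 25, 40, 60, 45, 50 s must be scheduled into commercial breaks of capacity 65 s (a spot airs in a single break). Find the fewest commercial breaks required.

Total = 60 + 60 + 60 + 55 + 50 + 45 + 45 + 40 + 40 + 25 + 25 + 15 = 520 s.
Lower bound: ⌈520/65⌉ = 8 commercial breaks.
Also, 9 ad spots each exceed 65/2 s, and no two of those can share a break, so at least 9 commercial breaks are needed.
A packing using 9 commercial breaks:
  break 1: 60 = 60
  break 2: 60 = 60
  break 3: 60 = 60
  break 4: 55 = 55
  break 5: 50 + 15 = 65
  break 6: 45 = 45
  break 7: 45 = 45
  break 8: 40 + 25 = 65
  break 9: 40 + 25 = 65
This matches the lower bound, so 9 is optimal.

9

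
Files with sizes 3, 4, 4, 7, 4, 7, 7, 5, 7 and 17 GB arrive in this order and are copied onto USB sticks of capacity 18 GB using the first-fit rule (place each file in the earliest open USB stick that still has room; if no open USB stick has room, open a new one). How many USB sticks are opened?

4

  3 → USB stick 1 (new)  [load 3/18]
  4 → USB stick 1  [load 7/18]
  4 → USB stick 1  [load 11/18]
  7 → USB stick 1  [load 18/18]
  4 → USB stick 2 (new)  [load 4/18]
  7 → USB stick 2  [load 11/18]
  7 → USB stick 2  [load 18/18]
  5 → USB stick 3 (new)  [load 5/18]
  7 → USB stick 3  [load 12/18]
  17 → USB stick 4 (new)  [load 17/18]
4 USB sticks opened.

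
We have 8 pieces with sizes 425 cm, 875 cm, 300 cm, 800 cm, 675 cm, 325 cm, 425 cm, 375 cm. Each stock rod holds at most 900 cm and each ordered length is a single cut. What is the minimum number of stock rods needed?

6

Total = 875 + 800 + 675 + 425 + 425 + 375 + 325 + 300 = 4200 cm.
Lower bound: ⌈4200/900⌉ = 5 stock rods.
A packing using 6 stock rods:
  stock rod 1: 875 = 875
  stock rod 2: 800 = 800
  stock rod 3: 675 = 675
  stock rod 4: 425 + 425 = 850
  stock rod 5: 375 + 325 = 700
  stock rod 6: 300 = 300
No arrangement into 5 stock rods stays within capacity, so 6 is optimal.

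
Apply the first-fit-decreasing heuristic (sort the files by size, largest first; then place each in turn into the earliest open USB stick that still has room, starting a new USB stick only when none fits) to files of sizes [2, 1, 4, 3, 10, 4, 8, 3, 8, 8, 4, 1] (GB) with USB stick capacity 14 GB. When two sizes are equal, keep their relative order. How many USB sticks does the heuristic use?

4

Sorted descending: 10, 8, 8, 8, 4, 4, 4, 3, 3, 2, 1, 1.
  10 → USB stick 1 (new)  [load 10/14]
  8 → USB stick 2 (new)  [load 8/14]
  8 → USB stick 3 (new)  [load 8/14]
  8 → USB stick 4 (new)  [load 8/14]
  4 → USB stick 1  [load 14/14]
  4 → USB stick 2  [load 12/14]
  4 → USB stick 3  [load 12/14]
  3 → USB stick 4  [load 11/14]
  3 → USB stick 4  [load 14/14]
  2 → USB stick 2  [load 14/14]
  1 → USB stick 3  [load 13/14]
  1 → USB stick 3  [load 14/14]
4 USB sticks opened.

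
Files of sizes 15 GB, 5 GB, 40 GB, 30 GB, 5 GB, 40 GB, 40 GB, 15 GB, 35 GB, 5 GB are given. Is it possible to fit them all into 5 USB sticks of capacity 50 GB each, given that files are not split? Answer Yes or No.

A valid assignment using 5 USB sticks:
  USB stick 1: 40 + 5 + 5 = 50
  USB stick 2: 40 + 5 = 45
  USB stick 3: 40 = 40
  USB stick 4: 35 + 15 = 50
  USB stick 5: 30 + 15 = 45
Every load is within 50 GB, so 5 USB sticks suffice.

Yes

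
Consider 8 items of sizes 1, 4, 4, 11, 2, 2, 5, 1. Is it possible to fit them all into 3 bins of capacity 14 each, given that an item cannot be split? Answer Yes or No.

A valid assignment using 3 bins:
  bin 1: 11 + 2 + 1 = 14
  bin 2: 5 + 4 + 4 + 1 = 14
  bin 3: 2 = 2
Every load is within 14, so 3 bins suffice.

Yes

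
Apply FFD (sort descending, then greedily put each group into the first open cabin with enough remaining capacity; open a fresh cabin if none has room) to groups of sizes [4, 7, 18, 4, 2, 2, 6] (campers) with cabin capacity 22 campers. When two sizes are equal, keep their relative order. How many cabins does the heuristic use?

2

Sorted descending: 18, 7, 6, 4, 4, 2, 2.
  18 → cabin 1 (new)  [load 18/22]
  7 → cabin 2 (new)  [load 7/22]
  6 → cabin 2  [load 13/22]
  4 → cabin 1  [load 22/22]
  4 → cabin 2  [load 17/22]
  2 → cabin 2  [load 19/22]
  2 → cabin 2  [load 21/22]
2 cabins opened.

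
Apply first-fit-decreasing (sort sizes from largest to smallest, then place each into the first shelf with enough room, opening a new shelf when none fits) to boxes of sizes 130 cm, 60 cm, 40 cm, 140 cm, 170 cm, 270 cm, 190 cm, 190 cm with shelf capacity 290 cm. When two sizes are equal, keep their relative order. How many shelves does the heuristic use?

Sorted descending: 270, 190, 190, 170, 140, 130, 60, 40.
  270 → shelf 1 (new)  [load 270/290]
  190 → shelf 2 (new)  [load 190/290]
  190 → shelf 3 (new)  [load 190/290]
  170 → shelf 4 (new)  [load 170/290]
  140 → shelf 5 (new)  [load 140/290]
  130 → shelf 5  [load 270/290]
  60 → shelf 2  [load 250/290]
  40 → shelf 2  [load 290/290]
5 shelves opened.

5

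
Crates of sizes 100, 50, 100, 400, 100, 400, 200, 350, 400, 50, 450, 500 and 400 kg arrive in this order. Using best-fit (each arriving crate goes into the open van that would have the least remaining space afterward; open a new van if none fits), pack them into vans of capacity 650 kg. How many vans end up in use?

  100 → van 1 (new)  [load 100/650]
  50 → van 1  [load 150/650]
  100 → van 1  [load 250/650]
  400 → van 1  [load 650/650]
  100 → van 2 (new)  [load 100/650]
  400 → van 2  [load 500/650]
  200 → van 3 (new)  [load 200/650]
  350 → van 3  [load 550/650]
  400 → van 4 (new)  [load 400/650]
  50 → van 3  [load 600/650]
  450 → van 5 (new)  [load 450/650]
  500 → van 6 (new)  [load 500/650]
  400 → van 7 (new)  [load 400/650]
7 vans opened.

7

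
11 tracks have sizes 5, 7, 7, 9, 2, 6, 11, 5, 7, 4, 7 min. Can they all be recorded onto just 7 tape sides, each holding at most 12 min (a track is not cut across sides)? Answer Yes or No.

Yes

A valid assignment using 7 tape sides:
  side 1: 11 = 11
  side 2: 9 + 2 = 11
  side 3: 7 + 5 = 12
  side 4: 7 + 5 = 12
  side 5: 7 + 4 = 11
  side 6: 7 = 7
  side 7: 6 = 6
Every load is within 12 min, so 7 tape sides suffice.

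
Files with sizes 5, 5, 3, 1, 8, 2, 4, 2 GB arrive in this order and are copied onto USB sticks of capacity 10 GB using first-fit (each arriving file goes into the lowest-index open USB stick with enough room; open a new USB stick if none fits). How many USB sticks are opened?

  5 → USB stick 1 (new)  [load 5/10]
  5 → USB stick 1  [load 10/10]
  3 → USB stick 2 (new)  [load 3/10]
  1 → USB stick 2  [load 4/10]
  8 → USB stick 3 (new)  [load 8/10]
  2 → USB stick 2  [load 6/10]
  4 → USB stick 2  [load 10/10]
  2 → USB stick 3  [load 10/10]
3 USB sticks opened.

3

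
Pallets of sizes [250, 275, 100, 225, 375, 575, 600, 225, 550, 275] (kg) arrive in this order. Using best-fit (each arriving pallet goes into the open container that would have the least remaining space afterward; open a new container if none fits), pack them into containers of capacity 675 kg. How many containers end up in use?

  250 → container 1 (new)  [load 250/675]
  275 → container 1  [load 525/675]
  100 → container 1  [load 625/675]
  225 → container 2 (new)  [load 225/675]
  375 → container 2  [load 600/675]
  575 → container 3 (new)  [load 575/675]
  600 → container 4 (new)  [load 600/675]
  225 → container 5 (new)  [load 225/675]
  550 → container 6 (new)  [load 550/675]
  275 → container 5  [load 500/675]
6 containers opened.

6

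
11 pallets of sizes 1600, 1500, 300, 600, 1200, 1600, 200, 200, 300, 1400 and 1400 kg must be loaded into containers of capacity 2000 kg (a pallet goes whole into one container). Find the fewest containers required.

Total = 1600 + 1600 + 1500 + 1400 + 1400 + 1200 + 600 + 300 + 300 + 200 + 200 = 10300 kg.
Lower bound: ⌈10300/2000⌉ = 6 containers.
A packing using 6 containers:
  container 1: 1600 + 300 = 1900
  container 2: 1600 + 300 = 1900
  container 3: 1500 + 200 + 200 = 1900
  container 4: 1400 + 600 = 2000
  container 5: 1400 = 1400
  container 6: 1200 = 1200
This matches the lower bound, so 6 is optimal.

6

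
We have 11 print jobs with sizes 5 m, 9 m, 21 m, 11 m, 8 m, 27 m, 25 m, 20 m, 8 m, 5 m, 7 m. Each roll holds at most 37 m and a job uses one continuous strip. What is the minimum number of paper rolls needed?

4

Total = 27 + 25 + 21 + 20 + 11 + 9 + 8 + 8 + 7 + 5 + 5 = 146 m.
Lower bound: ⌈146/37⌉ = 4 paper rolls.
A packing using 4 paper rolls:
  roll 1: 27 + 9 = 36
  roll 2: 25 + 11 = 36
  roll 3: 21 + 8 + 8 = 37
  roll 4: 20 + 7 + 5 + 5 = 37
This matches the lower bound, so 4 is optimal.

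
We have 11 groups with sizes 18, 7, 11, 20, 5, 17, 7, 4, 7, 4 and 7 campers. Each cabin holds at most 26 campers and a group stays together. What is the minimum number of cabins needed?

5

Total = 20 + 18 + 17 + 11 + 7 + 7 + 7 + 7 + 5 + 4 + 4 = 107 campers.
Lower bound: ⌈107/26⌉ = 5 cabins.
A packing using 5 cabins:
  cabin 1: 20 + 5 = 25
  cabin 2: 18 + 7 = 25
  cabin 3: 17 + 7 = 24
  cabin 4: 11 + 7 + 7 = 25
  cabin 5: 4 + 4 = 8
This matches the lower bound, so 5 is optimal.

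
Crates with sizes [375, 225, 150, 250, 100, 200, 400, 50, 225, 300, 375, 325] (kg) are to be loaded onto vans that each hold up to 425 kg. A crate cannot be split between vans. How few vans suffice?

8

Total = 400 + 375 + 375 + 325 + 300 + 250 + 225 + 225 + 200 + 150 + 100 + 50 = 2975 kg.
Lower bound: ⌈2975/425⌉ = 7 vans.
Also, 8 crates each exceed 425/2 kg, and no two of those can share a van, so at least 8 vans are needed.
A packing using 8 vans:
  van 1: 400 = 400
  van 2: 375 + 50 = 425
  van 3: 375 = 375
  van 4: 325 + 100 = 425
  van 5: 300 = 300
  van 6: 250 + 150 = 400
  van 7: 225 + 200 = 425
  van 8: 225 = 225
This matches the lower bound, so 8 is optimal.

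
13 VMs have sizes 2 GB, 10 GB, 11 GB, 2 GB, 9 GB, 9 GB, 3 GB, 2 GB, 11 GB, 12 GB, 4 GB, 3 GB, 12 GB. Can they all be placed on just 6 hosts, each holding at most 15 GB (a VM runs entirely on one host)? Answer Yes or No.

No

Total = 90 GB; ⌈90/15⌉ = 6.
7 VMs each exceed half the capacity and cannot share a host, forcing at least 7 hosts.
At least 7 hosts are required, but only 6 are allowed.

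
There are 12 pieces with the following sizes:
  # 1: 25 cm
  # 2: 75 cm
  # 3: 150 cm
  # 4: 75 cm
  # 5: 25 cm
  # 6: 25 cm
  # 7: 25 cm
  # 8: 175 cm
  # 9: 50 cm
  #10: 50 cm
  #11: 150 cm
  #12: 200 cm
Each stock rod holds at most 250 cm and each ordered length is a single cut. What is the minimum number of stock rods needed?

Total = 200 + 175 + 150 + 150 + 75 + 75 + 50 + 50 + 25 + 25 + 25 + 25 = 1025 cm.
Lower bound: ⌈1025/250⌉ = 5 stock rods.
A packing using 5 stock rods:
  stock rod 1: 200 + 50 = 250
  stock rod 2: 175 + 75 = 250
  stock rod 3: 150 + 75 + 25 = 250
  stock rod 4: 150 + 50 + 25 + 25 = 250
  stock rod 5: 25 = 25
This matches the lower bound, so 5 is optimal.

5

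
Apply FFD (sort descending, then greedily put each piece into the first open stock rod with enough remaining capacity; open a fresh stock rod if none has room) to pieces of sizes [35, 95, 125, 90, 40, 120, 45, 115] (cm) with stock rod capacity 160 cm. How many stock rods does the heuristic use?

5

Sorted descending: 125, 120, 115, 95, 90, 45, 40, 35.
  125 → stock rod 1 (new)  [load 125/160]
  120 → stock rod 2 (new)  [load 120/160]
  115 → stock rod 3 (new)  [load 115/160]
  95 → stock rod 4 (new)  [load 95/160]
  90 → stock rod 5 (new)  [load 90/160]
  45 → stock rod 3  [load 160/160]
  40 → stock rod 2  [load 160/160]
  35 → stock rod 1  [load 160/160]
5 stock rods opened.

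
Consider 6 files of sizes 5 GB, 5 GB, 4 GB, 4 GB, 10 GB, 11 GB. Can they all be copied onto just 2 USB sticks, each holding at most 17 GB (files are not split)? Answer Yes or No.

Total = 39 GB; ⌈39/17⌉ = 3.
At least 3 USB sticks are required, but only 2 are allowed.

No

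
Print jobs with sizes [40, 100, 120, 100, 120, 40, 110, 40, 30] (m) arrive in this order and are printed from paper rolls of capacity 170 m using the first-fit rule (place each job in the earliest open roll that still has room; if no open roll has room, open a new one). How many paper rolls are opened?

  40 → roll 1 (new)  [load 40/170]
  100 → roll 1  [load 140/170]
  120 → roll 2 (new)  [load 120/170]
  100 → roll 3 (new)  [load 100/170]
  120 → roll 4 (new)  [load 120/170]
  40 → roll 2  [load 160/170]
  110 → roll 5 (new)  [load 110/170]
  40 → roll 3  [load 140/170]
  30 → roll 1  [load 170/170]
5 paper rolls opened.

5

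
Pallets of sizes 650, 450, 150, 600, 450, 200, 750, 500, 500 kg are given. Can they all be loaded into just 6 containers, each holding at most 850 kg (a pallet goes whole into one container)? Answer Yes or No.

Total = 4250 kg; ⌈4250/850⌉ = 5.
7 pallets each exceed half the capacity and cannot share a container, forcing at least 7 containers.
At least 7 containers are required, but only 6 are allowed.

No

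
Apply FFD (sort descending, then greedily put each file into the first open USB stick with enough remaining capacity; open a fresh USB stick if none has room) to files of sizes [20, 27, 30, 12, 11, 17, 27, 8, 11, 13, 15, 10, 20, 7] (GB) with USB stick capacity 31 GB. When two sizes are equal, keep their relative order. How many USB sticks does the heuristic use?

Sorted descending: 30, 27, 27, 20, 20, 17, 15, 13, 12, 11, 11, 10, 8, 7.
  30 → USB stick 1 (new)  [load 30/31]
  27 → USB stick 2 (new)  [load 27/31]
  27 → USB stick 3 (new)  [load 27/31]
  20 → USB stick 4 (new)  [load 20/31]
  20 → USB stick 5 (new)  [load 20/31]
  17 → USB stick 6 (new)  [load 17/31]
  15 → USB stick 7 (new)  [load 15/31]
  13 → USB stick 6  [load 30/31]
  12 → USB stick 7  [load 27/31]
  11 → USB stick 4  [load 31/31]
  11 → USB stick 5  [load 31/31]
  10 → USB stick 8 (new)  [load 10/31]
  8 → USB stick 8  [load 18/31]
  7 → USB stick 8  [load 25/31]
8 USB sticks opened.

8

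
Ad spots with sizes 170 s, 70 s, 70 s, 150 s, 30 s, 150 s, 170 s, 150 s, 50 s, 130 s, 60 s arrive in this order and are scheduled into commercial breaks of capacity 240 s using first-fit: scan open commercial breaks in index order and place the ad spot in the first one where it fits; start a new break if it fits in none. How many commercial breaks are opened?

  170 → break 1 (new)  [load 170/240]
  70 → break 1  [load 240/240]
  70 → break 2 (new)  [load 70/240]
  150 → break 2  [load 220/240]
  30 → break 3 (new)  [load 30/240]
  150 → break 3  [load 180/240]
  170 → break 4 (new)  [load 170/240]
  150 → break 5 (new)  [load 150/240]
  50 → break 3  [load 230/240]
  130 → break 6 (new)  [load 130/240]
  60 → break 4  [load 230/240]
6 commercial breaks opened.

6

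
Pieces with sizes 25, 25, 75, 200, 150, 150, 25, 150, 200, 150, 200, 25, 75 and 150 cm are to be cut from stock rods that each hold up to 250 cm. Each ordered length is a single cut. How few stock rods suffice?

Total = 200 + 200 + 200 + 150 + 150 + 150 + 150 + 150 + 75 + 75 + 25 + 25 + 25 + 25 = 1600 cm.
Lower bound: ⌈1600/250⌉ = 7 stock rods.
Also, 8 pieces each exceed 125 cm, and no two of those can share a stock rod, so at least 8 stock rods are needed.
A packing using 8 stock rods:
  stock rod 1: 200 + 25 + 25 = 250
  stock rod 2: 200 + 25 + 25 = 250
  stock rod 3: 200 = 200
  stock rod 4: 150 + 75 = 225
  stock rod 5: 150 + 75 = 225
  stock rod 6: 150 = 150
  stock rod 7: 150 = 150
  stock rod 8: 150 = 150
This matches the lower bound, so 8 is optimal.

8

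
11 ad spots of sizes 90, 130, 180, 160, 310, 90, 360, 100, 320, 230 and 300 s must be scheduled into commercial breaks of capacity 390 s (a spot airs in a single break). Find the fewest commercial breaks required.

Total = 360 + 320 + 310 + 300 + 230 + 180 + 160 + 130 + 100 + 90 + 90 = 2270 s.
Lower bound: ⌈2270/390⌉ = 6 commercial breaks.
A packing using 7 commercial breaks:
  break 1: 360 = 360
  break 2: 320 = 320
  break 3: 310 = 310
  break 4: 300 + 90 = 390
  break 5: 230 + 160 = 390
  break 6: 180 + 130 = 310
  break 7: 100 + 90 = 190
No arrangement into 6 commercial breaks stays within capacity, so 7 is optimal.

7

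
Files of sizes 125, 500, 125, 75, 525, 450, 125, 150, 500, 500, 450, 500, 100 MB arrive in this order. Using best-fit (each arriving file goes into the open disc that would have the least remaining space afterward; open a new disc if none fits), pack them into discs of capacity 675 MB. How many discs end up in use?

  125 → disc 1 (new)  [load 125/675]
  500 → disc 1  [load 625/675]
  125 → disc 2 (new)  [load 125/675]
  75 → disc 2  [load 200/675]
  525 → disc 3 (new)  [load 525/675]
  450 → disc 2  [load 650/675]
  125 → disc 3  [load 650/675]
  150 → disc 4 (new)  [load 150/675]
  500 → disc 4  [load 650/675]
  500 → disc 5 (new)  [load 500/675]
  450 → disc 6 (new)  [load 450/675]
  500 → disc 7 (new)  [load 500/675]
  100 → disc 5  [load 600/675]
7 discs opened.

7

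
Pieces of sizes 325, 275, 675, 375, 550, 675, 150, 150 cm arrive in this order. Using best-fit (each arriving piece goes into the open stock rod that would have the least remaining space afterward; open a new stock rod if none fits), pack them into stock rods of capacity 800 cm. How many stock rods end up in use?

  325 → stock rod 1 (new)  [load 325/800]
  275 → stock rod 1  [load 600/800]
  675 → stock rod 2 (new)  [load 675/800]
  375 → stock rod 3 (new)  [load 375/800]
  550 → stock rod 4 (new)  [load 550/800]
  675 → stock rod 5 (new)  [load 675/800]
  150 → stock rod 1  [load 750/800]
  150 → stock rod 4  [load 700/800]
5 stock rods opened.

5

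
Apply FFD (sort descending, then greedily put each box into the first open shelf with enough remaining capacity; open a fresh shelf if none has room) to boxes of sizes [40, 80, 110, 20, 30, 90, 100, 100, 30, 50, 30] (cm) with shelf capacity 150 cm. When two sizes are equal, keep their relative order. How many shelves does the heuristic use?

5

Sorted descending: 110, 100, 100, 90, 80, 50, 40, 30, 30, 30, 20.
  110 → shelf 1 (new)  [load 110/150]
  100 → shelf 2 (new)  [load 100/150]
  100 → shelf 3 (new)  [load 100/150]
  90 → shelf 4 (new)  [load 90/150]
  80 → shelf 5 (new)  [load 80/150]
  50 → shelf 2  [load 150/150]
  40 → shelf 1  [load 150/150]
  30 → shelf 3  [load 130/150]
  30 → shelf 4  [load 120/150]
  30 → shelf 4  [load 150/150]
  20 → shelf 3  [load 150/150]
5 shelves opened.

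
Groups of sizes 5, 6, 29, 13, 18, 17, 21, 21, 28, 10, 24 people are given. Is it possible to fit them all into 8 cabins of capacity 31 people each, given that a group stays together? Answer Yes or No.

Yes

A valid assignment using 7 cabins:
  cabin 1: 29 = 29
  cabin 2: 28 = 28
  cabin 3: 24 + 6 = 30
  cabin 4: 21 + 10 = 31
  cabin 5: 21 + 5 = 26
  cabin 6: 18 + 13 = 31
  cabin 7: 17 = 17
That uses only 7 ≤ 8, so 8 cabins are enough.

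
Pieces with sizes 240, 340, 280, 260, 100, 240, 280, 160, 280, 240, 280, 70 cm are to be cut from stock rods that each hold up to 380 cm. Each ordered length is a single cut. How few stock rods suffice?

10

Total = 340 + 280 + 280 + 280 + 280 + 260 + 240 + 240 + 240 + 160 + 100 + 70 = 2770 cm.
Lower bound: ⌈2770/380⌉ = 8 stock rods.
Also, 9 pieces each exceed 190 cm, and no two of those can share a stock rod, so at least 9 stock rods are needed.
A packing using 10 stock rods:
  stock rod 1: 340 = 340
  stock rod 2: 280 + 100 = 380
  stock rod 3: 280 + 70 = 350
  stock rod 4: 280 = 280
  stock rod 5: 280 = 280
  stock rod 6: 260 = 260
  stock rod 7: 240 = 240
  stock rod 8: 240 = 240
  stock rod 9: 240 = 240
  stock rod 10: 160 = 160
No arrangement into 9 stock rods stays within capacity, so 10 is optimal.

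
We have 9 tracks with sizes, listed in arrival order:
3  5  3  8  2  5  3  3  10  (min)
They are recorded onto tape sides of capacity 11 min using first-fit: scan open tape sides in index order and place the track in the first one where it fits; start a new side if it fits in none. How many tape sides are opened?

  3 → side 1 (new)  [load 3/11]
  5 → side 1  [load 8/11]
  3 → side 1  [load 11/11]
  8 → side 2 (new)  [load 8/11]
  2 → side 2  [load 10/11]
  5 → side 3 (new)  [load 5/11]
  3 → side 3  [load 8/11]
  3 → side 3  [load 11/11]
  10 → side 4 (new)  [load 10/11]
4 tape sides opened.

4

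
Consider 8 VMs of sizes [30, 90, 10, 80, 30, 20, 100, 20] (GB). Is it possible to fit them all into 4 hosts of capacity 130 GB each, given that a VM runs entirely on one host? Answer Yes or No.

A valid assignment using 3 hosts:
  host 1: 100 + 30 = 130
  host 2: 90 + 30 + 10 = 130
  host 3: 80 + 20 + 20 = 120
That uses only 3 ≤ 4, so 4 hosts are enough.

Yes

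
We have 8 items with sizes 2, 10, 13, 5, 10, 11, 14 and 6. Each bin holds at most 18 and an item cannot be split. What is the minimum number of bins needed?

5

Total = 14 + 13 + 11 + 10 + 10 + 6 + 5 + 2 = 71.
Lower bound: ⌈71/18⌉ = 4 bins.
Also, 5 items each exceed 9, and no two of those can share a bin, so at least 5 bins are needed.
A packing using 5 bins:
  bin 1: 14 + 2 = 16
  bin 2: 13 + 5 = 18
  bin 3: 11 + 6 = 17
  bin 4: 10 = 10
  bin 5: 10 = 10
This matches the lower bound, so 5 is optimal.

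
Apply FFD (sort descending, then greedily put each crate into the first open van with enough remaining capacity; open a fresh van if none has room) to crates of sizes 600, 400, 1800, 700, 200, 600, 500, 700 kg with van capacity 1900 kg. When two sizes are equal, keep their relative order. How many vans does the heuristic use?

Sorted descending: 1800, 700, 700, 600, 600, 500, 400, 200.
  1800 → van 1 (new)  [load 1800/1900]
  700 → van 2 (new)  [load 700/1900]
  700 → van 2  [load 1400/1900]
  600 → van 3 (new)  [load 600/1900]
  600 → van 3  [load 1200/1900]
  500 → van 2  [load 1900/1900]
  400 → van 3  [load 1600/1900]
  200 → van 3  [load 1800/1900]
3 vans opened.

3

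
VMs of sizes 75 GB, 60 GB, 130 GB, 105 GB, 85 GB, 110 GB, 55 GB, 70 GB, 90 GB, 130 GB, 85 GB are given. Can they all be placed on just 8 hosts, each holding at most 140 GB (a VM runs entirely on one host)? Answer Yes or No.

Total = 995 GB; ⌈995/140⌉ = 8.
The bound of 8 does not rule out 8, but exhaustive search shows no assignment into 8 hosts of capacity 140 GB exists — the minimum is 9.

No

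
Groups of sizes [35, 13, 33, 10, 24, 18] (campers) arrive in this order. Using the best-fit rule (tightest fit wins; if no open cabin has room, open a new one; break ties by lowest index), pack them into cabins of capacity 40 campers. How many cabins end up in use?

  35 → cabin 1 (new)  [load 35/40]
  13 → cabin 2 (new)  [load 13/40]
  33 → cabin 3 (new)  [load 33/40]
  10 → cabin 2  [load 23/40]
  24 → cabin 4 (new)  [load 24/40]
  18 → cabin 5 (new)  [load 18/40]
5 cabins opened.

5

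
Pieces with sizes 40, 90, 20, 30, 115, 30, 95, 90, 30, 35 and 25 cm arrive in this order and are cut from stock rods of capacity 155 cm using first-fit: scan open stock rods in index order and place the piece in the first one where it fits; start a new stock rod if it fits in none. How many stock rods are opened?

  40 → stock rod 1 (new)  [load 40/155]
  90 → stock rod 1  [load 130/155]
  20 → stock rod 1  [load 150/155]
  30 → stock rod 2 (new)  [load 30/155]
  115 → stock rod 2  [load 145/155]
  30 → stock rod 3 (new)  [load 30/155]
  95 → stock rod 3  [load 125/155]
  90 → stock rod 4 (new)  [load 90/155]
  30 → stock rod 3  [load 155/155]
  35 → stock rod 4  [load 125/155]
  25 → stock rod 4  [load 150/155]
4 stock rods opened.

4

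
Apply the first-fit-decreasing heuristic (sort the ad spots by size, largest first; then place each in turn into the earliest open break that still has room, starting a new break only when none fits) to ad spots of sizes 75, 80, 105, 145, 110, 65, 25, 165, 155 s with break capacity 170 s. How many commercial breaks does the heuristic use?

Sorted descending: 165, 155, 145, 110, 105, 80, 75, 65, 25.
  165 → break 1 (new)  [load 165/170]
  155 → break 2 (new)  [load 155/170]
  145 → break 3 (new)  [load 145/170]
  110 → break 4 (new)  [load 110/170]
  105 → break 5 (new)  [load 105/170]
  80 → break 6 (new)  [load 80/170]
  75 → break 6  [load 155/170]
  65 → break 5  [load 170/170]
  25 → break 3  [load 170/170]
6 commercial breaks opened.

6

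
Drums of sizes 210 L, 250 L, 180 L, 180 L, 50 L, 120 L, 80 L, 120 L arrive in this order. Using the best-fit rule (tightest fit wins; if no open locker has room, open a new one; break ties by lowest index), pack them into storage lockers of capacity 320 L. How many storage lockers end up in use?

4

  210 → locker 1 (new)  [load 210/320]
  250 → locker 2 (new)  [load 250/320]
  180 → locker 3 (new)  [load 180/320]
  180 → locker 4 (new)  [load 180/320]
  50 → locker 2  [load 300/320]
  120 → locker 3  [load 300/320]
  80 → locker 1  [load 290/320]
  120 → locker 4  [load 300/320]
4 storage lockers opened.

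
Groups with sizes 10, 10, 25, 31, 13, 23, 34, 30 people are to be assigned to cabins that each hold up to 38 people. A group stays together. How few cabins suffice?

6

Total = 34 + 31 + 30 + 25 + 23 + 13 + 10 + 10 = 176 people.
Lower bound: ⌈176/38⌉ = 5 cabins.
A packing using 6 cabins:
  cabin 1: 34 = 34
  cabin 2: 31 = 31
  cabin 3: 30 = 30
  cabin 4: 25 + 13 = 38
  cabin 5: 23 + 10 = 33
  cabin 6: 10 = 10
No arrangement into 5 cabins stays within capacity, so 6 is optimal.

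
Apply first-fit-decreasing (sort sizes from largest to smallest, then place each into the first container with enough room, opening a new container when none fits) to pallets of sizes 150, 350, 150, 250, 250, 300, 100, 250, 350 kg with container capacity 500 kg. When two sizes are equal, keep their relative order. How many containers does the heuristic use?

Sorted descending: 350, 350, 300, 250, 250, 250, 150, 150, 100.
  350 → container 1 (new)  [load 350/500]
  350 → container 2 (new)  [load 350/500]
  300 → container 3 (new)  [load 300/500]
  250 → container 4 (new)  [load 250/500]
  250 → container 4  [load 500/500]
  250 → container 5 (new)  [load 250/500]
  150 → container 1  [load 500/500]
  150 → container 2  [load 500/500]
  100 → container 3  [load 400/500]
5 containers opened.

5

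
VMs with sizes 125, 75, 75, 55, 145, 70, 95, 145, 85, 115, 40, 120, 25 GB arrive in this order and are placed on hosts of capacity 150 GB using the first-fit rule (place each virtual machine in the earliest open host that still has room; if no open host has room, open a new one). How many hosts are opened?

9

  125 → host 1 (new)  [load 125/150]
  75 → host 2 (new)  [load 75/150]
  75 → host 2  [load 150/150]
  55 → host 3 (new)  [load 55/150]
  145 → host 4 (new)  [load 145/150]
  70 → host 3  [load 125/150]
  95 → host 5 (new)  [load 95/150]
  145 → host 6 (new)  [load 145/150]
  85 → host 7 (new)  [load 85/150]
  115 → host 8 (new)  [load 115/150]
  40 → host 5  [load 135/150]
  120 → host 9 (new)  [load 120/150]
  25 → host 1  [load 150/150]
9 hosts opened.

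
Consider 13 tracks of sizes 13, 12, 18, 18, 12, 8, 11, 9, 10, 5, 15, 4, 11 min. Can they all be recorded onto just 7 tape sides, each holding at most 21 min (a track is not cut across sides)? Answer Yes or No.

Total = 146 min; ⌈146/21⌉ = 7.
8 tracks each exceed half the capacity and cannot share a side, forcing at least 8 tape sides.
At least 8 tape sides are required, but only 7 are allowed.

No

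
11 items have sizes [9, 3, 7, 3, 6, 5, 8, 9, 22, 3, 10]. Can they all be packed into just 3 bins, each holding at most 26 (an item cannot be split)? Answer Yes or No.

No

Total = 85; ⌈85/26⌉ = 4.
At least 4 bins are required, but only 3 are allowed.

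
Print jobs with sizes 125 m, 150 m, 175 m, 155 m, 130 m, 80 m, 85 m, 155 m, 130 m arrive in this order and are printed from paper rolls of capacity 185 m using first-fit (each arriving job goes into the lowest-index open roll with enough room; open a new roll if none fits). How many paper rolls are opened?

  125 → roll 1 (new)  [load 125/185]
  150 → roll 2 (new)  [load 150/185]
  175 → roll 3 (new)  [load 175/185]
  155 → roll 4 (new)  [load 155/185]
  130 → roll 5 (new)  [load 130/185]
  80 → roll 6 (new)  [load 80/185]
  85 → roll 6  [load 165/185]
  155 → roll 7 (new)  [load 155/185]
  130 → roll 8 (new)  [load 130/185]
8 paper rolls opened.

8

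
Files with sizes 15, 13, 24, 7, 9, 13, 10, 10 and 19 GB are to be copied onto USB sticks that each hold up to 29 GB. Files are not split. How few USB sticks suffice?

Total = 24 + 19 + 15 + 13 + 13 + 10 + 10 + 9 + 7 = 120 GB.
Lower bound: ⌈120/29⌉ = 5 USB sticks.
A packing using 5 USB sticks:
  USB stick 1: 24 = 24
  USB stick 2: 19 + 10 = 29
  USB stick 3: 15 + 13 = 28
  USB stick 4: 13 + 10 = 23
  USB stick 5: 9 + 7 = 16
This matches the lower bound, so 5 is optimal.

5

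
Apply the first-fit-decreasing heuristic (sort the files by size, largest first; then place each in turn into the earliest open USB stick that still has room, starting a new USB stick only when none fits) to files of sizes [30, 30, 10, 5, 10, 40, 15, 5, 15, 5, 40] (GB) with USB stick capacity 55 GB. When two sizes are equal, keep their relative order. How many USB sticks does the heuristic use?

Sorted descending: 40, 40, 30, 30, 15, 15, 10, 10, 5, 5, 5.
  40 → USB stick 1 (new)  [load 40/55]
  40 → USB stick 2 (new)  [load 40/55]
  30 → USB stick 3 (new)  [load 30/55]
  30 → USB stick 4 (new)  [load 30/55]
  15 → USB stick 1  [load 55/55]
  15 → USB stick 2  [load 55/55]
  10 → USB stick 3  [load 40/55]
  10 → USB stick 3  [load 50/55]
  5 → USB stick 3  [load 55/55]
  5 → USB stick 4  [load 35/55]
  5 → USB stick 4  [load 40/55]
4 USB sticks opened.

4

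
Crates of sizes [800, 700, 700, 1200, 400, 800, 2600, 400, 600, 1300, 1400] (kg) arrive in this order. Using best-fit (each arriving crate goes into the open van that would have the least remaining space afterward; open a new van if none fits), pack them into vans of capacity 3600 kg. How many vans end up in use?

  800 → van 1 (new)  [load 800/3600]
  700 → van 1  [load 1500/3600]
  700 → van 1  [load 2200/3600]
  1200 → van 1  [load 3400/3600]
  400 → van 2 (new)  [load 400/3600]
  800 → van 2  [load 1200/3600]
  2600 → van 3 (new)  [load 2600/3600]
  400 → van 3  [load 3000/3600]
  600 → van 3  [load 3600/3600]
  1300 → van 2  [load 2500/3600]
  1400 → van 4 (new)  [load 1400/3600]
4 vans opened.

4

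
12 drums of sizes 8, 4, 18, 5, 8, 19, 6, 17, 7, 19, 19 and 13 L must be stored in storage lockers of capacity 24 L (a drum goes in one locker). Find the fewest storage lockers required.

Total = 19 + 19 + 19 + 18 + 17 + 13 + 8 + 8 + 7 + 6 + 5 + 4 = 143 L.
Lower bound: ⌈143/24⌉ = 6 storage lockers.
A packing using 7 storage lockers:
  locker 1: 19 + 5 = 24
  locker 2: 19 + 4 = 23
  locker 3: 19 = 19
  locker 4: 18 + 6 = 24
  locker 5: 17 + 7 = 24
  locker 6: 13 + 8 = 21
  locker 7: 8 = 8
No arrangement into 6 storage lockers stays within capacity, so 7 is optimal.

7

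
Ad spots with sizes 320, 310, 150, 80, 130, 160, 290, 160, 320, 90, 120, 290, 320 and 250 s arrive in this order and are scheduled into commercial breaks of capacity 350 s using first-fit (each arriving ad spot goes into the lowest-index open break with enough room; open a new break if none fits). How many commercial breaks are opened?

10

  320 → break 1 (new)  [load 320/350]
  310 → break 2 (new)  [load 310/350]
  150 → break 3 (new)  [load 150/350]
  80 → break 3  [load 230/350]
  130 → break 4 (new)  [load 130/350]
  160 → break 4  [load 290/350]
  290 → break 5 (new)  [load 290/350]
  160 → break 6 (new)  [load 160/350]
  320 → break 7 (new)  [load 320/350]
  90 → break 3  [load 320/350]
  120 → break 6  [load 280/350]
  290 → break 8 (new)  [load 290/350]
  320 → break 9 (new)  [load 320/350]
  250 → break 10 (new)  [load 250/350]
10 commercial breaks opened.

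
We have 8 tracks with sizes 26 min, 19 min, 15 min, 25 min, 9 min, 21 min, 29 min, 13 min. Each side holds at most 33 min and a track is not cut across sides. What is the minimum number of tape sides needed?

Total = 29 + 26 + 25 + 21 + 19 + 15 + 13 + 9 = 157 min.
Lower bound: ⌈157/33⌉ = 5 tape sides.
A packing using 6 tape sides:
  side 1: 29 = 29
  side 2: 26 = 26
  side 3: 25 = 25
  side 4: 21 + 9 = 30
  side 5: 19 + 13 = 32
  side 6: 15 = 15
No arrangement into 5 tape sides stays within capacity, so 6 is optimal.

6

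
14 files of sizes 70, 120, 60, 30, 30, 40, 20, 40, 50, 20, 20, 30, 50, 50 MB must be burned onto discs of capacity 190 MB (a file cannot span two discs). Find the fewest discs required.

4

Total = 120 + 70 + 60 + 50 + 50 + 50 + 40 + 40 + 30 + 30 + 30 + 20 + 20 + 20 = 630 MB.
Lower bound: ⌈630/190⌉ = 4 discs.
A packing using 4 discs:
  disc 1: 120 + 70 = 190
  disc 2: 60 + 50 + 50 + 30 = 190
  disc 3: 50 + 40 + 40 + 30 + 30 = 190
  disc 4: 20 + 20 + 20 = 60
This matches the lower bound, so 4 is optimal.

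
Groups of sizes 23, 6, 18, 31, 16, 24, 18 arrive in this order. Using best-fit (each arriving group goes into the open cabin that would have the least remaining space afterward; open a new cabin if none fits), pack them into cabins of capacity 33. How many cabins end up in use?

  23 → cabin 1 (new)  [load 23/33]
  6 → cabin 1  [load 29/33]
  18 → cabin 2 (new)  [load 18/33]
  31 → cabin 3 (new)  [load 31/33]
  16 → cabin 4 (new)  [load 16/33]
  24 → cabin 5 (new)  [load 24/33]
  18 → cabin 6 (new)  [load 18/33]
6 cabins opened.

6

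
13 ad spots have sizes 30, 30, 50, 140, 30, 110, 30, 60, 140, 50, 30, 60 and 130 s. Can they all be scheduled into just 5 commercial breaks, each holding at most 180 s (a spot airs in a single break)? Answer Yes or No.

No

Total = 890 s; ⌈890/180⌉ = 5.
The bound of 5 does not rule out 5, but exhaustive search shows no assignment into 5 commercial breaks of capacity 180 s exists — the minimum is 6.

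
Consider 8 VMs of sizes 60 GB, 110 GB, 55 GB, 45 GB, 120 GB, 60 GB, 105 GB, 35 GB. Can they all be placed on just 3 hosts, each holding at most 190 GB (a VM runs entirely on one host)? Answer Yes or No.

Total = 590 GB; ⌈590/190⌉ = 4.
At least 4 hosts are required, but only 3 are allowed.

No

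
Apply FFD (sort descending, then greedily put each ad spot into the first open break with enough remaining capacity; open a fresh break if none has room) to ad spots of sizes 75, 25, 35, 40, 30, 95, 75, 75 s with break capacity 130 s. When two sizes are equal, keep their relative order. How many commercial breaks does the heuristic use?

Sorted descending: 95, 75, 75, 75, 40, 35, 30, 25.
  95 → break 1 (new)  [load 95/130]
  75 → break 2 (new)  [load 75/130]
  75 → break 3 (new)  [load 75/130]
  75 → break 4 (new)  [load 75/130]
  40 → break 2  [load 115/130]
  35 → break 1  [load 130/130]
  30 → break 3  [load 105/130]
  25 → break 3  [load 130/130]
4 commercial breaks opened.

4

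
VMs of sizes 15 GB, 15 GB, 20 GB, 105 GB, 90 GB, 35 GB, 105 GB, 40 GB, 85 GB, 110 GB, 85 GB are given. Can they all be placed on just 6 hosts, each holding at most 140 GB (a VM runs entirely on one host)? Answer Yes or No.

Yes

A valid assignment using 6 hosts:
  host 1: 110 + 20 = 130
  host 2: 105 + 35 = 140
  host 3: 105 + 15 + 15 = 135
  host 4: 90 + 40 = 130
  host 5: 85 = 85
  host 6: 85 = 85
Every load is within 140 GB, so 6 hosts suffice.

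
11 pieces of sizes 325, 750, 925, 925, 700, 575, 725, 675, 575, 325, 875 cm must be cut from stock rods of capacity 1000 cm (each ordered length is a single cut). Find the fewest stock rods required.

9

Total = 925 + 925 + 875 + 750 + 725 + 700 + 675 + 575 + 575 + 325 + 325 = 7375 cm.
Lower bound: ⌈7375/1000⌉ = 8 stock rods.
Also, 9 pieces each exceed 500 cm, and no two of those can share a stock rod, so at least 9 stock rods are needed.
A packing using 9 stock rods:
  stock rod 1: 925 = 925
  stock rod 2: 925 = 925
  stock rod 3: 875 = 875
  stock rod 4: 750 = 750
  stock rod 5: 725 = 725
  stock rod 6: 700 = 700
  stock rod 7: 675 + 325 = 1000
  stock rod 8: 575 + 325 = 900
  stock rod 9: 575 = 575
This matches the lower bound, so 9 is optimal.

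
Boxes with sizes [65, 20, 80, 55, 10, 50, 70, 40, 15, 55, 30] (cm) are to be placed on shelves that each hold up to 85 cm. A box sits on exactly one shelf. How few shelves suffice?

7

Total = 80 + 70 + 65 + 55 + 55 + 50 + 40 + 30 + 20 + 15 + 10 = 490 cm.
Lower bound: ⌈490/85⌉ = 6 shelves.
A packing using 7 shelves:
  shelf 1: 80 = 80
  shelf 2: 70 + 15 = 85
  shelf 3: 65 + 20 = 85
  shelf 4: 55 + 30 = 85
  shelf 5: 55 + 10 = 65
  shelf 6: 50 = 50
  shelf 7: 40 = 40
No arrangement into 6 shelves stays within capacity, so 7 is optimal.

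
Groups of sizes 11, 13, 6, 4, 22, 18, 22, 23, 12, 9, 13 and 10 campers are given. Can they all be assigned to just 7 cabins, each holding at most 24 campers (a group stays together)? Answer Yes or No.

No

Total = 163 campers; ⌈163/24⌉ = 7.
The bound of 7 does not rule out 7, but exhaustive search shows no assignment into 7 cabins of capacity 24 campers exists — the minimum is 8.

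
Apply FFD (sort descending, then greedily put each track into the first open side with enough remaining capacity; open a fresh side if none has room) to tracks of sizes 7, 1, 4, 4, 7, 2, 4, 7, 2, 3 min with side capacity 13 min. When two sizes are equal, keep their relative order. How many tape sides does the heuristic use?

Sorted descending: 7, 7, 7, 4, 4, 4, 3, 2, 2, 1.
  7 → side 1 (new)  [load 7/13]
  7 → side 2 (new)  [load 7/13]
  7 → side 3 (new)  [load 7/13]
  4 → side 1  [load 11/13]
  4 → side 2  [load 11/13]
  4 → side 3  [load 11/13]
  3 → side 4 (new)  [load 3/13]
  2 → side 1  [load 13/13]
  2 → side 2  [load 13/13]
  1 → side 3  [load 12/13]
4 tape sides opened.

4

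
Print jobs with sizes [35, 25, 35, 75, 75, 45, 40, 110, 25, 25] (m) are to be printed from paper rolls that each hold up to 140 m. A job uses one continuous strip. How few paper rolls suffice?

Total = 110 + 75 + 75 + 45 + 40 + 35 + 35 + 25 + 25 + 25 = 490 m.
Lower bound: ⌈490/140⌉ = 4 paper rolls.
A packing using 4 paper rolls:
  roll 1: 110 + 25 = 135
  roll 2: 75 + 45 = 120
  roll 3: 75 + 40 + 25 = 140
  roll 4: 35 + 35 + 25 = 95
This matches the lower bound, so 4 is optimal.

4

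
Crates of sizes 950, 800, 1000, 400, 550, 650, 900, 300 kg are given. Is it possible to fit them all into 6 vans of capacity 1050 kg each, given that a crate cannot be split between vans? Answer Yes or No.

A valid assignment using 6 vans:
  van 1: 1000 = 1000
  van 2: 950 = 950
  van 3: 900 = 900
  van 4: 800 = 800
  van 5: 650 + 400 = 1050
  van 6: 550 + 300 = 850
Every load is within 1050 kg, so 6 vans suffice.

Yes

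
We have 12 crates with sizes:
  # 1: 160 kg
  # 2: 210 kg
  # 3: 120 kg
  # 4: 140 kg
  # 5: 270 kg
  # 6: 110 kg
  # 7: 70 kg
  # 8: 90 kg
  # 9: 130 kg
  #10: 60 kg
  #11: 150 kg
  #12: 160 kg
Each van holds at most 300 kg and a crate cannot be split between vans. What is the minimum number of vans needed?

6

Total = 270 + 210 + 160 + 160 + 150 + 140 + 130 + 120 + 110 + 90 + 70 + 60 = 1670 kg.
Lower bound: ⌈1670/300⌉ = 6 vans.
A packing using 6 vans:
  van 1: 270 = 270
  van 2: 210 + 90 = 300
  van 3: 160 + 140 = 300
  van 4: 160 + 130 = 290
  van 5: 150 + 120 = 270
  van 6: 110 + 70 + 60 = 240
This matches the lower bound, so 6 is optimal.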